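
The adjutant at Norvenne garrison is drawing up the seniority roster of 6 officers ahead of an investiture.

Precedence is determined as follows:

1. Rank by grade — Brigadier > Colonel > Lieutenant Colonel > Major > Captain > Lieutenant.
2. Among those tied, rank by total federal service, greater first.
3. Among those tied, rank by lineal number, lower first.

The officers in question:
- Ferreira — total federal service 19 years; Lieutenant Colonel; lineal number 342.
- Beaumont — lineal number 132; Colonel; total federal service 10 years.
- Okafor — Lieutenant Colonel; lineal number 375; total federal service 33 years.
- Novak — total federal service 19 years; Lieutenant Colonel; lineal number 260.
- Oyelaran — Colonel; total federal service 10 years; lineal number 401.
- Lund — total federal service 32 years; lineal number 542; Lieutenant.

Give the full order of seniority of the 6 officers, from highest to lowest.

Beaumont, Oyelaran, Okafor, Novak, Ferreira, Lund

By grade: Beaumont and Oyelaran (Colonel); then Okafor, Novak and Ferreira (Lieutenant Colonel); then Lund (Lieutenant).
Beaumont and Oyelaran both have total federal service 10 years, so the next rule applies.
Among Beaumont and Oyelaran, by lineal number (lower first): Beaumont (132) before Oyelaran (401).
Among Okafor, Novak and Ferreira, by total federal service (higher first): Okafor (33 years) before Novak and Ferreira (19 years).
Among Novak and Ferreira, by lineal number (lower first): Novak (260) before Ferreira (342).
Full order: Beaumont, Oyelaran, Okafor, Novak, Ferreira, Lund.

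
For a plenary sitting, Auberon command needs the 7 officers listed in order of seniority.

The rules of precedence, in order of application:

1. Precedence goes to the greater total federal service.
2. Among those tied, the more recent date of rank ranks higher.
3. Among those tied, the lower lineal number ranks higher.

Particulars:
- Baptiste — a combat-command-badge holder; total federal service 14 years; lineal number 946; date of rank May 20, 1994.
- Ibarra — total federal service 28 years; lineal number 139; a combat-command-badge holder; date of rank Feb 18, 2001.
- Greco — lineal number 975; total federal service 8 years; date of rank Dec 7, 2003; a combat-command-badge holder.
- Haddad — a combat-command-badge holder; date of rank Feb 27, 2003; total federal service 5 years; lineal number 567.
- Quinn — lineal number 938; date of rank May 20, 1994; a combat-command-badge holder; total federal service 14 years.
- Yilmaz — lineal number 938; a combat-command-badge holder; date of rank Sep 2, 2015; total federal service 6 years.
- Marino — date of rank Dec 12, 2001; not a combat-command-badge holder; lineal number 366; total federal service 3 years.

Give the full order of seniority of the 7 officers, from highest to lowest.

By total federal service (higher first): Ibarra (28 years); then Quinn and Baptiste (both 14 years); then Greco (8 years); then Yilmaz (6 years); then Haddad (5 years); then Marino (3 years).
Quinn and Baptiste both have date of rank May 20, 1994, so the next rule applies.
Among Quinn and Baptiste, by lineal number (lower first): Quinn (938) before Baptiste (946).
Full order: Ibarra, Quinn, Baptiste, Greco, Yilmaz, Haddad, Marino.

Ibarra, Quinn, Baptiste, Greco, Yilmaz, Haddad, Marino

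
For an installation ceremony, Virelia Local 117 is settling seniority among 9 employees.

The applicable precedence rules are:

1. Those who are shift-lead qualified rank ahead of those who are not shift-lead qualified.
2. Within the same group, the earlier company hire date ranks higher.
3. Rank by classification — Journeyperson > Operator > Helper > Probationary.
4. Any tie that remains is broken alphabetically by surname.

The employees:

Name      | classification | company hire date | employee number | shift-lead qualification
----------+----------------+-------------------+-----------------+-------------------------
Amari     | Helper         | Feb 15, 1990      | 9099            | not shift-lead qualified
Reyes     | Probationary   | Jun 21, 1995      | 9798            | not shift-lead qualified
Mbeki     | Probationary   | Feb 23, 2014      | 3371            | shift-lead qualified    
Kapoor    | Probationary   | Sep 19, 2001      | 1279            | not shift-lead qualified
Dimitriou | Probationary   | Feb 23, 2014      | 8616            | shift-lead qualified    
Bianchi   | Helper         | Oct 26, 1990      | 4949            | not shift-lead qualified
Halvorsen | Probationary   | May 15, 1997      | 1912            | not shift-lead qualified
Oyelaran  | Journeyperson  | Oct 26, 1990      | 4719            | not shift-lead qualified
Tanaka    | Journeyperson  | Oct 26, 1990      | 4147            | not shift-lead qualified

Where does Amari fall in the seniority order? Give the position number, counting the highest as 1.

By the first rule: Dimitriou and Mbeki (both shift-lead qualified); then Amari, Oyelaran, Tanaka, Bianchi, Reyes, Halvorsen and Kapoor (each not shift-lead qualified).
Dimitriou and Mbeki both have company hire date Feb 23, 2014, so the next rule applies.
Dimitriou and Mbeki are each Probationary, so the next rule applies.
Among Dimitriou and Mbeki, alphabetically by surname: Dimitriou before Mbeki.
Among Amari, Oyelaran, Tanaka, Bianchi, Reyes, Halvorsen and Kapoor, by company hire date (earlier first): Amari (Feb 15, 1990) before Oyelaran, Tanaka and Bianchi (Oct 26, 1990) before Reyes (Jun 21, 1995) before Halvorsen (May 15, 1997) before Kapoor (Sep 19, 2001).
Among Oyelaran, Tanaka and Bianchi, by classification: Oyelaran and Tanaka (Journeyperson) before Bianchi (Helper).
Among Oyelaran and Tanaka, alphabetically by surname: Oyelaran before Tanaka.
Order: Dimitriou, Mbeki, Amari, Oyelaran, Tanaka, Bianchi, Reyes, Halvorsen, Kapoor. So position 3.

3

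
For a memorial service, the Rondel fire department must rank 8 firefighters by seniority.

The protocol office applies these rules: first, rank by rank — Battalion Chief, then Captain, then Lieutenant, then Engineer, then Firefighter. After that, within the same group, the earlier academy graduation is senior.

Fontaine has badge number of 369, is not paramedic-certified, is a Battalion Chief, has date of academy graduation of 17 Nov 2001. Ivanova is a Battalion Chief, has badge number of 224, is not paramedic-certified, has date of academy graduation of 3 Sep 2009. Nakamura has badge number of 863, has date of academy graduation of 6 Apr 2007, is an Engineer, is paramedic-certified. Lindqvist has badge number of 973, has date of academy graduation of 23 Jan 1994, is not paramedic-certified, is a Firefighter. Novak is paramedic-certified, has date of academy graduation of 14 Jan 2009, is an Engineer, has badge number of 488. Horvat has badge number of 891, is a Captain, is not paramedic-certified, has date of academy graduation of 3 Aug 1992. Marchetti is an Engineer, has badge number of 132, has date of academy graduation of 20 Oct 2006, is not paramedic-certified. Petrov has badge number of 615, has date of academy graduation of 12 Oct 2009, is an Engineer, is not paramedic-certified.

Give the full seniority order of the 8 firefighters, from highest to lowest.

Fontaine, Ivanova, Horvat, Marchetti, Nakamura, Novak, Petrov, Lindqvist

By rank: Fontaine and Ivanova (Battalion Chief); then Horvat (Captain); then Marchetti, Nakamura, Novak and Petrov (Engineer); then Lindqvist (Firefighter).
Among Fontaine and Ivanova, by date of academy graduation (earlier first): Fontaine (17 Nov 2001) before Ivanova (3 Sep 2009).
Among Marchetti, Nakamura, Novak and Petrov, by date of academy graduation (earlier first): Marchetti (20 Oct 2006) before Nakamura (6 Apr 2007) before Novak (14 Jan 2009) before Petrov (12 Oct 2009).
Full order: Fontaine, Ivanova, Horvat, Marchetti, Nakamura, Novak, Petrov, Lindqvist.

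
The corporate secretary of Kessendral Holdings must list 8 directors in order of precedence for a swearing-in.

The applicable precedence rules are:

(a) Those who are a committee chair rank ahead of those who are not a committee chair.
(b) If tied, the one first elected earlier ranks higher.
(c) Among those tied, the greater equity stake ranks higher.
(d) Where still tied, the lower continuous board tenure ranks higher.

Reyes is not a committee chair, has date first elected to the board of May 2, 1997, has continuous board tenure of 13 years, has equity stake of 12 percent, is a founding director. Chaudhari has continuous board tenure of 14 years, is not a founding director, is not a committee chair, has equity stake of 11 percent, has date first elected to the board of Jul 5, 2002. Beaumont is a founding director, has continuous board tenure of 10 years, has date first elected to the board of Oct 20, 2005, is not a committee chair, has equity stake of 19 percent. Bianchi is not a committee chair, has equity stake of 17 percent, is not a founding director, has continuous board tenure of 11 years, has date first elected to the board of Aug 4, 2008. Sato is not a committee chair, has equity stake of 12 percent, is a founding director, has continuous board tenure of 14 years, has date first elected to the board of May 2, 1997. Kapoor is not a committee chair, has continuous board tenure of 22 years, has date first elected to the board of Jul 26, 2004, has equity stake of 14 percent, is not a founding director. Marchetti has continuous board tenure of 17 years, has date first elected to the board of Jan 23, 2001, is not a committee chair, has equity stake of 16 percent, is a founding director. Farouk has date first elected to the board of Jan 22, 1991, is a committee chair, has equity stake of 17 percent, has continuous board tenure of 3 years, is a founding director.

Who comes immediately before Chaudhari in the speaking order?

By the first rule: Farouk (a committee chair); then Reyes, Sato, Marchetti, Chaudhari, Kapoor, Beaumont and Bianchi (each not a committee chair).
Among Reyes, Sato, Marchetti, Chaudhari, Kapoor, Beaumont and Bianchi, by date first elected to the board (earlier first): Reyes and Sato (May 2, 1997) before Marchetti (Jan 23, 2001) before Chaudhari (Jul 5, 2002) before Kapoor (Jul 26, 2004) before Beaumont (Oct 20, 2005) before Bianchi (Aug 4, 2008).
Reyes and Sato both have equity stake 12 percent, so the next rule applies.
Among Reyes and Sato, by continuous board tenure (lower first): Reyes (13 years) before Sato (14 years).
Order: Farouk, Reyes, Sato, Marchetti, Chaudhari, Kapoor, Beaumont, Bianchi.

Marchetti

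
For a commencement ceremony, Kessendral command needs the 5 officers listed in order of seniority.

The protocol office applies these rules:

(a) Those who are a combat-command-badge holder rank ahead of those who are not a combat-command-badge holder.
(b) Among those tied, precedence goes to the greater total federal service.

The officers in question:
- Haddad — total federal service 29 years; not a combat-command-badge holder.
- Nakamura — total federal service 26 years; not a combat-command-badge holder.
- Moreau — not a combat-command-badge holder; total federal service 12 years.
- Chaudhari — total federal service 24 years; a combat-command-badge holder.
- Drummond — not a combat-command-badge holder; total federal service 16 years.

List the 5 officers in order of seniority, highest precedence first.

Chaudhari, Haddad, Nakamura, Drummond, Moreau

By the first rule: Chaudhari (a combat-command-badge holder); then Haddad, Nakamura, Drummond and Moreau (each not a combat-command-badge holder).
Among Haddad, Nakamura, Drummond and Moreau, by total federal service (higher first): Haddad (29 years) before Nakamura (26 years) before Drummond (16 years) before Moreau (12 years).
Full order: Chaudhari, Haddad, Nakamura, Drummond, Moreau.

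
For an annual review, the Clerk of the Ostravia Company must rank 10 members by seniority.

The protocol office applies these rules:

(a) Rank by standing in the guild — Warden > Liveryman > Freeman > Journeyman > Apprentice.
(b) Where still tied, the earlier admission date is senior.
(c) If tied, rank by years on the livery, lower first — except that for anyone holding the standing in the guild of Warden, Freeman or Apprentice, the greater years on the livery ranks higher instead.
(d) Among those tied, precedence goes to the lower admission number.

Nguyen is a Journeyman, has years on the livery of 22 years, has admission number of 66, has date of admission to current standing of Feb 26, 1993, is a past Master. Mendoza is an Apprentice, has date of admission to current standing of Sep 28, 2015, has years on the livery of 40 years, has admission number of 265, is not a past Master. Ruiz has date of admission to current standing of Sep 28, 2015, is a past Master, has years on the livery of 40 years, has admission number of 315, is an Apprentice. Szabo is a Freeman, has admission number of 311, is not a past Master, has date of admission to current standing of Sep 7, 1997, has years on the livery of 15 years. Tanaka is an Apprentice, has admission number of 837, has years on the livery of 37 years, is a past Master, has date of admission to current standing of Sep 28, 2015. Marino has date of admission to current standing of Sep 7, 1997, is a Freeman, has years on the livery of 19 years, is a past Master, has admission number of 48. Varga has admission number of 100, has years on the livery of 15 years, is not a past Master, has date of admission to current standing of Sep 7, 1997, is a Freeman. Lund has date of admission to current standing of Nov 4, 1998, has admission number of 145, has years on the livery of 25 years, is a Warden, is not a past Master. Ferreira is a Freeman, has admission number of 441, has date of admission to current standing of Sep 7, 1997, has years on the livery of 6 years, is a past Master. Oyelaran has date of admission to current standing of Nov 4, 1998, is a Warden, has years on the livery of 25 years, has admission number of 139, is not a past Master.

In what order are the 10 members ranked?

By standing in the guild: Oyelaran and Lund (Warden); then Marino, Varga, Szabo and Ferreira (Freeman); then Nguyen (Journeyman); then Mendoza, Ruiz and Tanaka (Apprentice).
Oyelaran and Lund both have date of admission to current standing Nov 4, 1998, so the next rule applies.
Oyelaran and Lund both have years on the livery 25 years, so the next rule applies.
Among Oyelaran and Lund, by admission number (lower first): Oyelaran (139) before Lund (145).
Marino, Varga, Szabo and Ferreira all have date of admission to current standing Sep 7, 1997, so the next rule applies.
Among Marino, Varga, Szabo and Ferreira, by years on the livery (higher first) (reversed rule for this group): Marino (19 years) before Varga and Szabo (15 years) before Ferreira (6 years).
Among Varga and Szabo, by admission number (lower first): Varga (100) before Szabo (311).
Mendoza, Ruiz and Tanaka all have date of admission to current standing Sep 28, 2015, so the next rule applies.
Among Mendoza, Ruiz and Tanaka, by years on the livery (higher first) (reversed rule for this group): Mendoza and Ruiz (40 years) before Tanaka (37 years).
Among Mendoza and Ruiz, by admission number (lower first): Mendoza (265) before Ruiz (315).
Full order: Oyelaran, Lund, Marino, Varga, Szabo, Ferreira, Nguyen, Mendoza, Ruiz, Tanaka.

Oyelaran, Lund, Marino, Varga, Szabo, Ferreira, Nguyen, Mendoza, Ruiz, Tanaka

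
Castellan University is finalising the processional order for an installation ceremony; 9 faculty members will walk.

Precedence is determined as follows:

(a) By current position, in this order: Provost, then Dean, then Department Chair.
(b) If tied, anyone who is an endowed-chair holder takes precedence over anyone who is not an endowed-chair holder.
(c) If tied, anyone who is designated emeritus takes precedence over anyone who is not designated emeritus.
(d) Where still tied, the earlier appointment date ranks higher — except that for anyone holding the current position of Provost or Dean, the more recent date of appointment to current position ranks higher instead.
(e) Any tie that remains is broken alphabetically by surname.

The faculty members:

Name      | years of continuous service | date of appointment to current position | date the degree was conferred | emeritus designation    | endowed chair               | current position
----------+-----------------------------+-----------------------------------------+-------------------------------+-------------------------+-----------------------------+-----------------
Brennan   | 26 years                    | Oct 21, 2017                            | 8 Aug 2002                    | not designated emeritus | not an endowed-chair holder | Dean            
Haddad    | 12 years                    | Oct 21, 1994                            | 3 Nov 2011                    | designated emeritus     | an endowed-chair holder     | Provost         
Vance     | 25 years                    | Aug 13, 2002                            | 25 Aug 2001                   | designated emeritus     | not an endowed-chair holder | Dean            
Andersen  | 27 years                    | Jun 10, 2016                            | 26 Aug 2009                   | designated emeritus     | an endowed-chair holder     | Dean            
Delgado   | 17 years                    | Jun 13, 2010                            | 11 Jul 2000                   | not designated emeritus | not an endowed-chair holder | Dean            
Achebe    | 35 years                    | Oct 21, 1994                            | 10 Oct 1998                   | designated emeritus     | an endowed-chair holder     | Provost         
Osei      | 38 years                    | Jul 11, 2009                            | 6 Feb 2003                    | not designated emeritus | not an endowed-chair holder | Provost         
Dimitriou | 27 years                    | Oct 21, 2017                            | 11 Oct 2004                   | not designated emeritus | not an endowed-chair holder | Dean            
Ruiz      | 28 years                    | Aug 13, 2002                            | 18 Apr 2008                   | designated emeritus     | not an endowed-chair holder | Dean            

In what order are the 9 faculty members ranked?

By current position: Achebe, Haddad and Osei (Provost); then Andersen, Ruiz, Vance, Brennan, Dimitriou and Delgado (Dean).
Among Achebe, Haddad and Osei, an endowed-chair holder before not an endowed-chair holder: Achebe and Haddad (an endowed-chair holder) before Osei (not an endowed-chair holder).
Achebe and Haddad are each designated emeritus, so the next rule applies.
Achebe and Haddad both have date of appointment to current position Oct 21, 1994, so the next rule applies.
Among Achebe and Haddad, alphabetically by surname: Achebe before Haddad.
Among Andersen, Ruiz, Vance, Brennan, Dimitriou and Delgado, an endowed-chair holder before not an endowed-chair holder: Andersen (an endowed-chair holder) before Ruiz, Vance, Brennan, Dimitriou and Delgado (not an endowed-chair holder).
Among Ruiz, Vance, Brennan, Dimitriou and Delgado, designated emeritus before not designated emeritus: Ruiz and Vance (designated emeritus) before Brennan, Dimitriou and Delgado (not designated emeritus).
Ruiz and Vance both have date of appointment to current position Aug 13, 2002, so the next rule applies.
Among Ruiz and Vance, alphabetically by surname: Ruiz before Vance.
Among Brennan, Dimitriou and Delgado, by date of appointment to current position (later first) (reversed rule for this group): Brennan and Dimitriou (Oct 21, 2017) before Delgado (Jun 13, 2010).
Among Brennan and Dimitriou, alphabetically by surname: Brennan before Dimitriou.
Full order: Achebe, Haddad, Osei, Andersen, Ruiz, Vance, Brennan, Dimitriou, Delgado.

Achebe, Haddad, Osei, Andersen, Ruiz, Vance, Brennan, Dimitriou, Delgado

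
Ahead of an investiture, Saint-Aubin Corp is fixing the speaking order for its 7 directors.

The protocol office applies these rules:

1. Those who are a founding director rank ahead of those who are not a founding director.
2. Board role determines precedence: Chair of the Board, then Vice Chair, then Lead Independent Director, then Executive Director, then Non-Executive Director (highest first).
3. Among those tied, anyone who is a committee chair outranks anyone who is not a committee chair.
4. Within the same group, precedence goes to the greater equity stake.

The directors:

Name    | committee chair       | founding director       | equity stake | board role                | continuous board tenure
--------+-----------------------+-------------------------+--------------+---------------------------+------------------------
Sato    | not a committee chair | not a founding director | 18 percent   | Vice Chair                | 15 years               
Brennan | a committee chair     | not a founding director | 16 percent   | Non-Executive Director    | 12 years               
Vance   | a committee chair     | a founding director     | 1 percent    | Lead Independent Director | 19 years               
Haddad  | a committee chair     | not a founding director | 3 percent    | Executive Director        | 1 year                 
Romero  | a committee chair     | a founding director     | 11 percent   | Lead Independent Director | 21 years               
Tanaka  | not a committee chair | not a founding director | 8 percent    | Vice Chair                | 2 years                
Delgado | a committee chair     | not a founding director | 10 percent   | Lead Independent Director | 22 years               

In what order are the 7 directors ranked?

Romero, Vance, Sato, Tanaka, Delgado, Haddad, Brennan

By the first rule: Romero and Vance (both a founding director); then Sato, Tanaka, Delgado, Haddad and Brennan (each not a founding director).
Romero and Vance are each Lead Independent Director, so the next rule applies.
Romero and Vance are each a committee chair, so the next rule applies.
Among Romero and Vance, by equity stake (higher first): Romero (11 percent) before Vance (1 percent).
Among Sato, Tanaka, Delgado, Haddad and Brennan, by board role: Sato and Tanaka (Vice Chair) before Delgado (Lead Independent Director) before Haddad (Executive Director) before Brennan (Non-Executive Director).
Sato and Tanaka are each not a committee chair, so the next rule applies.
Among Sato and Tanaka, by equity stake (higher first): Sato (18 percent) before Tanaka (8 percent).
Full order: Romero, Vance, Sato, Tanaka, Delgado, Haddad, Brennan.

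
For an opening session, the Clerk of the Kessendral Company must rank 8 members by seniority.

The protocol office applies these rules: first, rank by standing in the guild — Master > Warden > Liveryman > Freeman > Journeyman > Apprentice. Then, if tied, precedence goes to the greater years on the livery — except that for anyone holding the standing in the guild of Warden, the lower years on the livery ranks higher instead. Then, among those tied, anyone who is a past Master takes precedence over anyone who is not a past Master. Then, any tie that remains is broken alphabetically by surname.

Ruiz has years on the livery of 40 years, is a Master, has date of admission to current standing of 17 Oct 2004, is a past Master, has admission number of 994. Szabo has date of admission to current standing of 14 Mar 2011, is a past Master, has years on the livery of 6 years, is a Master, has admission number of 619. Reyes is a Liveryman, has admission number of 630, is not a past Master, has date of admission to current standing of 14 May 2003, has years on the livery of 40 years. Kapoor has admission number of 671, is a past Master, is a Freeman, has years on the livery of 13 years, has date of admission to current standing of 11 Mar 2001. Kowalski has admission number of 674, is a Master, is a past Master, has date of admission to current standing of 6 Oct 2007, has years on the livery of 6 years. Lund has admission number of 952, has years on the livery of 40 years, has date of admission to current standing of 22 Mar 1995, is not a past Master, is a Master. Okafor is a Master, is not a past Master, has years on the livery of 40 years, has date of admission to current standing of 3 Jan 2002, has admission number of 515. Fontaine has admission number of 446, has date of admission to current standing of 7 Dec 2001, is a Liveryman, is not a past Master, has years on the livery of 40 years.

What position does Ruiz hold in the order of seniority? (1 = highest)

1

By standing in the guild: Ruiz, Lund, Okafor, Kowalski and Szabo (Master); then Fontaine and Reyes (Liveryman); then Kapoor (Freeman).
Among Ruiz, Lund, Okafor, Kowalski and Szabo, by years on the livery (higher first): Ruiz, Lund and Okafor (40 years) before Kowalski and Szabo (6 years).
Among Ruiz, Lund and Okafor, a past Master before not a past Master: Ruiz (a past Master) before Lund and Okafor (not a past Master).
Among Lund and Okafor, alphabetically by surname: Lund before Okafor.
Kowalski and Szabo are each a past Master, so the next rule applies.
Among Kowalski and Szabo, alphabetically by surname: Kowalski before Szabo.
Fontaine and Reyes both have years on the livery 40 years, so the next rule applies.
Fontaine and Reyes are each not a past Master, so the next rule applies.
Among Fontaine and Reyes, alphabetically by surname: Fontaine before Reyes.
Order: Ruiz, Lund, Okafor, Kowalski, Szabo, Fontaine, Reyes, Kapoor. So position 1.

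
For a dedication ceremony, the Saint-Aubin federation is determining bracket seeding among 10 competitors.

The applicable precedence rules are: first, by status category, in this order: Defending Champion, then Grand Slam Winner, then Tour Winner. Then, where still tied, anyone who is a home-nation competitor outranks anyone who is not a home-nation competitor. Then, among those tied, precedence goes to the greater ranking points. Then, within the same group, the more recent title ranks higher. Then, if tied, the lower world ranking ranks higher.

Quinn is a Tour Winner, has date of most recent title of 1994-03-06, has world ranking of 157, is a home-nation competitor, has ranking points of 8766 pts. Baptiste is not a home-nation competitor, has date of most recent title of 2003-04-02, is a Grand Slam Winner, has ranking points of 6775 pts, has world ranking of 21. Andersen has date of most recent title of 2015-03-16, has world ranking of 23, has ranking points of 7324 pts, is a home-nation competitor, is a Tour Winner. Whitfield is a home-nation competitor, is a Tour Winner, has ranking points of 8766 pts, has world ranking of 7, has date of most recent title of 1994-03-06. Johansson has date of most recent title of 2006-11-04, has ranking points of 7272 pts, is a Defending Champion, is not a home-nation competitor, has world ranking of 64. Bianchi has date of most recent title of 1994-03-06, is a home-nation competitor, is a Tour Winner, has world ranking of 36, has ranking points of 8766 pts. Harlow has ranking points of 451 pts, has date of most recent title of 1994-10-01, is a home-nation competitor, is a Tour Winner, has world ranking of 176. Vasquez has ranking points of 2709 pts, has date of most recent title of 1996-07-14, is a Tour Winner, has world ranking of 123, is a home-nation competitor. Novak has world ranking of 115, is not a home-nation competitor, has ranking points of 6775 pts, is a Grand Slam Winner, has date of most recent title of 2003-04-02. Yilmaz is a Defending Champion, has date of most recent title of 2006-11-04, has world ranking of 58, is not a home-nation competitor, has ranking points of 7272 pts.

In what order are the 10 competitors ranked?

By status category: Yilmaz and Johansson (Defending Champion); then Baptiste and Novak (Grand Slam Winner); then Whitfield, Bianchi, Quinn, Andersen, Vasquez and Harlow (Tour Winner).
Yilmaz and Johansson are each not a home-nation competitor, so the next rule applies.
Yilmaz and Johansson both have ranking points 7272 pts, so the next rule applies.
Yilmaz and Johansson both have date of most recent title 2006-11-04, so the next rule applies.
Among Yilmaz and Johansson, by world ranking (lower first): Yilmaz (58) before Johansson (64).
Baptiste and Novak are each not a home-nation competitor, so the next rule applies.
Baptiste and Novak both have ranking points 6775 pts, so the next rule applies.
Baptiste and Novak both have date of most recent title 2003-04-02, so the next rule applies.
Among Baptiste and Novak, by world ranking (lower first): Baptiste (21) before Novak (115).
Whitfield, Bianchi, Quinn, Andersen, Vasquez and Harlow are each a home-nation competitor, so the next rule applies.
Among Whitfield, Bianchi, Quinn, Andersen, Vasquez and Harlow, by ranking points (higher first): Whitfield, Bianchi and Quinn (8766 pts) before Andersen (7324 pts) before Vasquez (2709 pts) before Harlow (451 pts).
Whitfield, Bianchi and Quinn all have date of most recent title 1994-03-06, so the next rule applies.
Among Whitfield, Bianchi and Quinn, by world ranking (lower first): Whitfield (7) before Bianchi (36) before Quinn (157).
Full order: Yilmaz, Johansson, Baptiste, Novak, Whitfield, Bianchi, Quinn, Andersen, Vasquez, Harlow.

Yilmaz, Johansson, Baptiste, Novak, Whitfield, Bianchi, Quinn, Andersen, Vasquez, Harlow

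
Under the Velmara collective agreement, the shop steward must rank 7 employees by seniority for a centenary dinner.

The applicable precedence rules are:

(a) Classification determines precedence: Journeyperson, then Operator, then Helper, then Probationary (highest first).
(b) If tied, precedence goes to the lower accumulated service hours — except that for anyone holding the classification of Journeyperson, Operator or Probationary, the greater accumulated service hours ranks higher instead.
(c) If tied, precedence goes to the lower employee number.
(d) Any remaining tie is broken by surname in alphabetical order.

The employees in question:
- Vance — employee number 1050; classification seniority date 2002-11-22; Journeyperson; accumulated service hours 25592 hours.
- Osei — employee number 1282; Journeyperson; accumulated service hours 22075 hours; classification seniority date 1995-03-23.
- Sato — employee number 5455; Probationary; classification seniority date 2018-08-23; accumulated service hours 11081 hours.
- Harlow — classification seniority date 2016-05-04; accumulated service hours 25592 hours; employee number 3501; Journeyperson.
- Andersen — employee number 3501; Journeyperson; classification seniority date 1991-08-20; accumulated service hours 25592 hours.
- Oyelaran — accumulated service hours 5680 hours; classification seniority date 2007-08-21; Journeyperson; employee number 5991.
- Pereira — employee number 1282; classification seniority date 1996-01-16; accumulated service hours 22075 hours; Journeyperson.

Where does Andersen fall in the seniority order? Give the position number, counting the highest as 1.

By classification: Vance, Andersen, Harlow, Osei, Pereira and Oyelaran (Journeyperson); then Sato (Probationary).
Among Vance, Andersen, Harlow, Osei, Pereira and Oyelaran, by accumulated service hours (higher first) (reversed rule for this group): Vance, Andersen and Harlow (25592 hours) before Osei and Pereira (22075 hours) before Oyelaran (5680 hours).
Among Vance, Andersen and Harlow, by employee number (lower first): Vance (1050) before Andersen and Harlow (3501).
Among Andersen and Harlow, alphabetically by surname: Andersen before Harlow.
Osei and Pereira both have employee number 1282, so the next rule applies.
Among Osei and Pereira, alphabetically by surname: Osei before Pereira.
Order: Vance, Andersen, Harlow, Osei, Pereira, Oyelaran, Sato. So position 2.

2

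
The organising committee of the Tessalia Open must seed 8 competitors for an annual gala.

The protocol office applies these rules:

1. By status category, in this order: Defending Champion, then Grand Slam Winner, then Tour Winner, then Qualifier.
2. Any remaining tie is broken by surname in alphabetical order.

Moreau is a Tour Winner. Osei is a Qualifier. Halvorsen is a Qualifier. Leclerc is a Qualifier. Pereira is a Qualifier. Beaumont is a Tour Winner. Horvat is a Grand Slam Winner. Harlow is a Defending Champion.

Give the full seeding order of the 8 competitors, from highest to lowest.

By status category: Harlow (Defending Champion); then Horvat (Grand Slam Winner); then Beaumont and Moreau (Tour Winner); then Halvorsen, Leclerc, Osei and Pereira (Qualifier).
Among Beaumont and Moreau, alphabetically by surname: Beaumont before Moreau.
Among Halvorsen, Leclerc, Osei and Pereira, alphabetically by surname: Halvorsen before Leclerc before Osei before Pereira.
Full order: Harlow, Horvat, Beaumont, Moreau, Halvorsen, Leclerc, Osei, Pereira.

Harlow, Horvat, Beaumont, Moreau, Halvorsen, Leclerc, Osei, Pereira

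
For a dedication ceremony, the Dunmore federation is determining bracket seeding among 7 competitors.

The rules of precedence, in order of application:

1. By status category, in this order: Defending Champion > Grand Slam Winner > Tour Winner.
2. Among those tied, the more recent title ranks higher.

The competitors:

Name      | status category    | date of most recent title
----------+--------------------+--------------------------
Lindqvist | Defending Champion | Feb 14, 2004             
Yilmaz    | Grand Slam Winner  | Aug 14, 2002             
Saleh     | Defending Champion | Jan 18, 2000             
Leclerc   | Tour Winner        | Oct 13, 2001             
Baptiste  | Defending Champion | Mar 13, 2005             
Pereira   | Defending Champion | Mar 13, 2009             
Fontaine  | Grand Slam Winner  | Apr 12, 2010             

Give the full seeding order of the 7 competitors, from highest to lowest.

Pereira, Baptiste, Lindqvist, Saleh, Fontaine, Yilmaz, Leclerc

By status category: Pereira, Baptiste, Lindqvist and Saleh (Defending Champion); then Fontaine and Yilmaz (Grand Slam Winner); then Leclerc (Tour Winner).
Among Pereira, Baptiste, Lindqvist and Saleh, by date of most recent title (later first): Pereira (Mar 13, 2009) before Baptiste (Mar 13, 2005) before Lindqvist (Feb 14, 2004) before Saleh (Jan 18, 2000).
Among Fontaine and Yilmaz, by date of most recent title (later first): Fontaine (Apr 12, 2010) before Yilmaz (Aug 14, 2002).
Full order: Pereira, Baptiste, Lindqvist, Saleh, Fontaine, Yilmaz, Leclerc.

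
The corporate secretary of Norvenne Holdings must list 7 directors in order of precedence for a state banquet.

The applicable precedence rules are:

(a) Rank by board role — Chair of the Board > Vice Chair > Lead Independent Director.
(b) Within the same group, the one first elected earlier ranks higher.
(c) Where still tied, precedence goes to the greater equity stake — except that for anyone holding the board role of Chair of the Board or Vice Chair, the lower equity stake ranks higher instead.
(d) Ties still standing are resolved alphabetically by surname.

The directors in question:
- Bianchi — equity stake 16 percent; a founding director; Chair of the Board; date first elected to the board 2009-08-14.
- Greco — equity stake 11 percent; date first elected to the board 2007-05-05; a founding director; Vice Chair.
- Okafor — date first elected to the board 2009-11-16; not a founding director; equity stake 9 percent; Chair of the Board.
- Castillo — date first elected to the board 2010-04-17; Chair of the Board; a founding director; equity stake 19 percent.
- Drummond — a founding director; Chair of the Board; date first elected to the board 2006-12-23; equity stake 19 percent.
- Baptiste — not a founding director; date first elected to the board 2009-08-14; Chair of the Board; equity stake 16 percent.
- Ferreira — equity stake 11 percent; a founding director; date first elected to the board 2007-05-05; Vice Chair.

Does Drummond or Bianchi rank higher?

By board role: Drummond, Baptiste, Bianchi, Okafor and Castillo (Chair of the Board); then Ferreira and Greco (Vice Chair).
Among Drummond, Baptiste, Bianchi, Okafor and Castillo, by date first elected to the board (earlier first): Drummond (2006-12-23) before Baptiste and Bianchi (2009-08-14) before Okafor (2009-11-16) before Castillo (2010-04-17).
Baptiste and Bianchi both have equity stake 16 percent, so the next rule applies.
Among Baptiste and Bianchi, alphabetically by surname: Baptiste before Bianchi.
Ferreira and Greco both have date first elected to the board 2007-05-05, so the next rule applies.
Ferreira and Greco both have equity stake 11 percent, so the next rule applies.
Among Ferreira and Greco, alphabetically by surname: Ferreira before Greco.
So Drummond takes precedence.

Drummond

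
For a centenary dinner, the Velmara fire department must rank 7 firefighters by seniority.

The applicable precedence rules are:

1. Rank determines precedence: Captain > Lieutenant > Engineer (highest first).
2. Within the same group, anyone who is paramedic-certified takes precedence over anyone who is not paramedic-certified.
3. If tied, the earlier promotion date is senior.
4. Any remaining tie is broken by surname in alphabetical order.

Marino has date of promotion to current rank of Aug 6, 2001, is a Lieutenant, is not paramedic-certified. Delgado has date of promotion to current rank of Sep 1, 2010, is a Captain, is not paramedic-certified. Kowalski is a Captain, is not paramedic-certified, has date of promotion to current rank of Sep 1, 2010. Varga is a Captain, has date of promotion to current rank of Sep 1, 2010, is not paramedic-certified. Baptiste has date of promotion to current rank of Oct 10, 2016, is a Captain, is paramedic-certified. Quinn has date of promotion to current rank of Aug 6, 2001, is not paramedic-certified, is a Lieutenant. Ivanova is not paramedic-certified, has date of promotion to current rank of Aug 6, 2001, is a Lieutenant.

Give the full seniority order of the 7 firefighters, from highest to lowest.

Baptiste, Delgado, Kowalski, Varga, Ivanova, Marino, Quinn

By rank: Baptiste, Delgado, Kowalski and Varga (Captain); then Ivanova, Marino and Quinn (Lieutenant).
Among Baptiste, Delgado, Kowalski and Varga, paramedic-certified before not paramedic-certified: Baptiste (paramedic-certified) before Delgado, Kowalski and Varga (not paramedic-certified).
Delgado, Kowalski and Varga all have date of promotion to current rank Sep 1, 2010, so the next rule applies.
Among Delgado, Kowalski and Varga, alphabetically by surname: Delgado before Kowalski before Varga.
Ivanova, Marino and Quinn are each not paramedic-certified, so the next rule applies.
Ivanova, Marino and Quinn all have date of promotion to current rank Aug 6, 2001, so the next rule applies.
Among Ivanova, Marino and Quinn, alphabetically by surname: Ivanova before Marino before Quinn.
Full order: Baptiste, Delgado, Kowalski, Varga, Ivanova, Marino, Quinn.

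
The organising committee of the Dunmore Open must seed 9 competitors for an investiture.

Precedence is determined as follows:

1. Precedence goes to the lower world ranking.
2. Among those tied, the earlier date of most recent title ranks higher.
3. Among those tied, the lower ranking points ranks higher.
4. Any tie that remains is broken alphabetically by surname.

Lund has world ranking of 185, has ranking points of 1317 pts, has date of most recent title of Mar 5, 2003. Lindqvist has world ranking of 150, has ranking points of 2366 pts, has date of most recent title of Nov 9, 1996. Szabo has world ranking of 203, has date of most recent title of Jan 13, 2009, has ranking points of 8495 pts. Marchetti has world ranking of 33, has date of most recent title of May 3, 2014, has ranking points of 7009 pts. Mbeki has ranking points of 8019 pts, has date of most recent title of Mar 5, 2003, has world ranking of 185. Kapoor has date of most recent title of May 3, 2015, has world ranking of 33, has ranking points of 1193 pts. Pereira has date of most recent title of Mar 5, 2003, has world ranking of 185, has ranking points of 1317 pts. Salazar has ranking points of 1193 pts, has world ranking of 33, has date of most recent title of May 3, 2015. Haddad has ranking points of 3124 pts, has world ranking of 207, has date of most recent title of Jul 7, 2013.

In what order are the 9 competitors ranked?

Marchetti, Kapoor, Salazar, Lindqvist, Lund, Pereira, Mbeki, Szabo, Haddad

By world ranking (lower first): Marchetti, Kapoor and Salazar (each 33); then Lindqvist (150); then Lund, Pereira and Mbeki (each 185); then Szabo (203); then Haddad (207).
Among Marchetti, Kapoor and Salazar, by date of most recent title (earlier first): Marchetti (May 3, 2014) before Kapoor and Salazar (May 3, 2015).
Kapoor and Salazar both have ranking points 1193 pts, so the next rule applies.
Among Kapoor and Salazar, alphabetically by surname: Kapoor before Salazar.
Lund, Pereira and Mbeki all have date of most recent title Mar 5, 2003, so the next rule applies.
Among Lund, Pereira and Mbeki, by ranking points (lower first): Lund and Pereira (1317 pts) before Mbeki (8019 pts).
Among Lund and Pereira, alphabetically by surname: Lund before Pereira.
Full order: Marchetti, Kapoor, Salazar, Lindqvist, Lund, Pereira, Mbeki, Szabo, Haddad.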